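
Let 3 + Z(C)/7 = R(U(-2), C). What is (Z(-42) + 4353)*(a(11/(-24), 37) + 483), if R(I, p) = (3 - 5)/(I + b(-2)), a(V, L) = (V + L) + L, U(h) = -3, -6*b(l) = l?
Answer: 77243531/32 ≈ 2.4139e+6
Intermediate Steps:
b(l) = -l/6
a(V, L) = V + 2*L (a(V, L) = (L + V) + L = V + 2*L)
R(I, p) = -2/(⅓ + I) (R(I, p) = (3 - 5)/(I - ⅙*(-2)) = -2/(I + ⅓) = -2/(⅓ + I))
Z(C) = -63/4 (Z(C) = -21 + 7*(-6/(1 + 3*(-3))) = -21 + 7*(-6/(1 - 9)) = -21 + 7*(-6/(-8)) = -21 + 7*(-6*(-⅛)) = -21 + 7*(¾) = -21 + 21/4 = -63/4)
(Z(-42) + 4353)*(a(11/(-24), 37) + 483) = (-63/4 + 4353)*((11/(-24) + 2*37) + 483) = 17349*((11*(-1/24) + 74) + 483)/4 = 17349*((-11/24 + 74) + 483)/4 = 17349*(1765/24 + 483)/4 = (17349/4)*(13357/24) = 77243531/32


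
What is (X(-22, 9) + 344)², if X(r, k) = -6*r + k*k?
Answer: 310249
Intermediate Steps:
X(r, k) = k² - 6*r (X(r, k) = -6*r + k² = k² - 6*r)
(X(-22, 9) + 344)² = ((9² - 6*(-22)) + 344)² = ((81 + 132) + 344)² = (213 + 344)² = 557² = 310249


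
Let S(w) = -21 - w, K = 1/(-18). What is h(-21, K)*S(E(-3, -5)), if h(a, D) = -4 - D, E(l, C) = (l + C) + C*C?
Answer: 1349/9 ≈ 149.89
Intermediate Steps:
E(l, C) = C + l + C**2 (E(l, C) = (C + l) + C**2 = C + l + C**2)
K = -1/18 ≈ -0.055556
h(-21, K)*S(E(-3, -5)) = (-4 - 1*(-1/18))*(-21 - (-5 - 3 + (-5)**2)) = (-4 + 1/18)*(-21 - (-5 - 3 + 25)) = -71*(-21 - 1*17)/18 = -71*(-21 - 17)/18 = -71/18*(-38) = 1349/9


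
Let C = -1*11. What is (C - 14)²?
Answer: 625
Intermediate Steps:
C = -11
(C - 14)² = (-11 - 14)² = (-25)² = 625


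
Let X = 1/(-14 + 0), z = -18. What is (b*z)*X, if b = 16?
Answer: 144/7 ≈ 20.571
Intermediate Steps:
X = -1/14 (X = 1/(-14) = -1/14 ≈ -0.071429)
(b*z)*X = (16*(-18))*(-1/14) = -288*(-1/14) = 144/7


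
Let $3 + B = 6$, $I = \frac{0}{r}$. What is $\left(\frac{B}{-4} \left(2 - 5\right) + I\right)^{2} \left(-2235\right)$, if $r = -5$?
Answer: $- \frac{181035}{16} \approx -11315.0$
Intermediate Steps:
$I = 0$ ($I = \frac{0}{-5} = 0 \left(- \frac{1}{5}\right) = 0$)
$B = 3$ ($B = -3 + 6 = 3$)
$\left(\frac{B}{-4} \left(2 - 5\right) + I\right)^{2} \left(-2235\right) = \left(\frac{3}{-4} \left(2 - 5\right) + 0\right)^{2} \left(-2235\right) = \left(3 \left(- \frac{1}{4}\right) \left(-3\right) + 0\right)^{2} \left(-2235\right) = \left(\left(- \frac{3}{4}\right) \left(-3\right) + 0\right)^{2} \left(-2235\right) = \left(\frac{9}{4} + 0\right)^{2} \left(-2235\right) = \left(\frac{9}{4}\right)^{2} \left(-2235\right) = \frac{81}{16} \left(-2235\right) = - \frac{181035}{16}$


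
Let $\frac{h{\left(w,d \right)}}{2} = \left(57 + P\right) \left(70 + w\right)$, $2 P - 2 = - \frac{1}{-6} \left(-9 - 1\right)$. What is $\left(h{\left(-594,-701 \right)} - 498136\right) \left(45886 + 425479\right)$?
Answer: $- \frac{789131001100}{3} \approx -2.6304 \cdot 10^{11}$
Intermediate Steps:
$P = \frac{1}{6}$ ($P = 1 + \frac{- \frac{1}{-6} \left(-9 - 1\right)}{2} = 1 + \frac{\left(-1\right) \left(- \frac{1}{6}\right) \left(-10\right)}{2} = 1 + \frac{\frac{1}{6} \left(-10\right)}{2} = 1 + \frac{1}{2} \left(- \frac{5}{3}\right) = 1 - \frac{5}{6} = \frac{1}{6} \approx 0.16667$)
$h{\left(w,d \right)} = \frac{24010}{3} + \frac{343 w}{3}$ ($h{\left(w,d \right)} = 2 \left(57 + \frac{1}{6}\right) \left(70 + w\right) = 2 \frac{343 \left(70 + w\right)}{6} = 2 \left(\frac{12005}{3} + \frac{343 w}{6}\right) = \frac{24010}{3} + \frac{343 w}{3}$)
$\left(h{\left(-594,-701 \right)} - 498136\right) \left(45886 + 425479\right) = \left(\left(\frac{24010}{3} + \frac{343}{3} \left(-594\right)\right) - 498136\right) \left(45886 + 425479\right) = \left(\left(\frac{24010}{3} - 67914\right) - 498136\right) 471365 = \left(- \frac{179732}{3} - 498136\right) 471365 = \left(- \frac{1674140}{3}\right) 471365 = - \frac{789131001100}{3}$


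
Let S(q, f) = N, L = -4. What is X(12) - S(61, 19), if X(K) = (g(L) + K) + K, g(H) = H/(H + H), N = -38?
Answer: 125/2 ≈ 62.500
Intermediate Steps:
S(q, f) = -38
g(H) = 1/2 (g(H) = H/((2*H)) = (1/(2*H))*H = 1/2)
X(K) = 1/2 + 2*K (X(K) = (1/2 + K) + K = 1/2 + 2*K)
X(12) - S(61, 19) = (1/2 + 2*12) - 1*(-38) = (1/2 + 24) + 38 = 49/2 + 38 = 125/2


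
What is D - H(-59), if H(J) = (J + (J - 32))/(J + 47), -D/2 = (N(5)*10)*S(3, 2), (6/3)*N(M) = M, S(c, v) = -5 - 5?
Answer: 975/2 ≈ 487.50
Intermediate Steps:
S(c, v) = -10
N(M) = M/2
D = 500 (D = -2*((1/2)*5)*10*(-10) = -2*(5/2)*10*(-10) = -50*(-10) = -2*(-250) = 500)
H(J) = (-32 + 2*J)/(47 + J) (H(J) = (J + (-32 + J))/(47 + J) = (-32 + 2*J)/(47 + J))
D - H(-59) = 500 - 2*(-16 - 59)/(47 - 59) = 500 - 2*(-75)/(-12) = 500 - 2*(-1)*(-75)/12 = 500 - 1*25/2 = 500 - 25/2 = 975/2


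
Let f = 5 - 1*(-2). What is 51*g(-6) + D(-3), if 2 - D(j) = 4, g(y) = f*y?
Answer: -2144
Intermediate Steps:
f = 7 (f = 5 + 2 = 7)
g(y) = 7*y
D(j) = -2 (D(j) = 2 - 1*4 = 2 - 4 = -2)
51*g(-6) + D(-3) = 51*(7*(-6)) - 2 = 51*(-42) - 2 = -2142 - 2 = -2144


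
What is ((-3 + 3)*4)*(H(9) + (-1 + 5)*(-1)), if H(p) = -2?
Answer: 0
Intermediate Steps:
((-3 + 3)*4)*(H(9) + (-1 + 5)*(-1)) = ((-3 + 3)*4)*(-2 + (-1 + 5)*(-1)) = (0*4)*(-2 + 4*(-1)) = 0*(-2 - 4) = 0*(-6) = 0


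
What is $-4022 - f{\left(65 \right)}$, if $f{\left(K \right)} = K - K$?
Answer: $-4022$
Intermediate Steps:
$f{\left(K \right)} = 0$
$-4022 - f{\left(65 \right)} = -4022 - 0 = -4022 + 0 = -4022$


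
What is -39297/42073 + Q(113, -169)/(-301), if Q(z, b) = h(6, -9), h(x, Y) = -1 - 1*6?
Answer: -1647698/1809139 ≈ -0.91076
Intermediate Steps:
h(x, Y) = -7 (h(x, Y) = -1 - 6 = -7)
Q(z, b) = -7
-39297/42073 + Q(113, -169)/(-301) = -39297/42073 - 7/(-301) = -39297*1/42073 - 7*(-1/301) = -39297/42073 + 1/43 = -1647698/1809139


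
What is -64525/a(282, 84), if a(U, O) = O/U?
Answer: -3032675/14 ≈ -2.1662e+5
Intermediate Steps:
-64525/a(282, 84) = -64525/(84/282) = -64525/(84*(1/282)) = -64525/14/47 = -64525*47/14 = -3032675/14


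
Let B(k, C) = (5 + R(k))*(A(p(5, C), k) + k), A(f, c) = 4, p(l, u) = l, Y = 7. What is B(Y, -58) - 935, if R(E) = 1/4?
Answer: -3509/4 ≈ -877.25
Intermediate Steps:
R(E) = ¼
B(k, C) = 21 + 21*k/4 (B(k, C) = (5 + ¼)*(4 + k) = 21*(4 + k)/4 = 21 + 21*k/4)
B(Y, -58) - 935 = (21 + (21/4)*7) - 935 = (21 + 147/4) - 935 = 231/4 - 935 = -3509/4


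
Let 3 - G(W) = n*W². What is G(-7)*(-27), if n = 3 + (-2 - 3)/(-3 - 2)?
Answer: 5211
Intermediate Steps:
n = 4 (n = 3 - 5/(-5) = 3 - 5*(-⅕) = 3 + 1 = 4)
G(W) = 3 - 4*W²
G(-7)*(-27) = (3 - 4*(-7)²)*(-27) = (3 - 4*49)*(-27) = (3 - 196)*(-27) = -193*(-27) = 5211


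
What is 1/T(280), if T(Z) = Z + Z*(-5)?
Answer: -1/1120 ≈ -0.00089286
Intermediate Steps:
T(Z) = -4*Z (T(Z) = Z - 5*Z = -4*Z)
1/T(280) = 1/(-4*280) = 1/(-1120) = -1/1120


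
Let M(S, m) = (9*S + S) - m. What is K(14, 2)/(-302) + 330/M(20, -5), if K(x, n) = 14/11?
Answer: 109339/68101 ≈ 1.6055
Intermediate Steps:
K(x, n) = 14/11 (K(x, n) = 14*(1/11) = 14/11)
M(S, m) = -m + 10*S (M(S, m) = 10*S - m = -m + 10*S)
K(14, 2)/(-302) + 330/M(20, -5) = (14/11)/(-302) + 330/(-1*(-5) + 10*20) = (14/11)*(-1/302) + 330/(5 + 200) = -7/1661 + 330/205 = -7/1661 + 330*(1/205) = -7/1661 + 66/41 = 109339/68101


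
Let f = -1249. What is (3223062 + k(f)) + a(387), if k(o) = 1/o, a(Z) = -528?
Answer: 4024944965/1249 ≈ 3.2225e+6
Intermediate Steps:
(3223062 + k(f)) + a(387) = (3223062 + 1/(-1249)) - 528 = (3223062 - 1/1249) - 528 = 4025604437/1249 - 528 = 4024944965/1249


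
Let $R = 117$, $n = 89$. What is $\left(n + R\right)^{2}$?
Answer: $42436$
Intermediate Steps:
$\left(n + R\right)^{2} = \left(89 + 117\right)^{2} = 206^{2} = 42436$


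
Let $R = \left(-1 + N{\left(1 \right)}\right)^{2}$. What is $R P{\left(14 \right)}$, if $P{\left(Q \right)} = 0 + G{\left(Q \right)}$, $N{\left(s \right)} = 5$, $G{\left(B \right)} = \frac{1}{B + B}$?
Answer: $\frac{4}{7} \approx 0.57143$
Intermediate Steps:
$G{\left(B \right)} = \frac{1}{2 B}$
$P{\left(Q \right)} = \frac{1}{2 Q}$ ($P{\left(Q \right)} = 0 + \frac{1}{2 Q} = \frac{1}{2 Q}$)
$R = 16$ ($R = \left(-1 + 5\right)^{2} = 4^{2} = 16$)
$R P{\left(14 \right)} = 16 \frac{1}{2 \cdot 14} = 16 \cdot \frac{1}{2} \cdot \frac{1}{14} = 16 \cdot \frac{1}{28} = \frac{4}{7}$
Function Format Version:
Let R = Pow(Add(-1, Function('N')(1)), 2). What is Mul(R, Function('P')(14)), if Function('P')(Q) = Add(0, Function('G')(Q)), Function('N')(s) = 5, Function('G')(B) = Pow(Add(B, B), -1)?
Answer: Rational(4, 7) ≈ 0.57143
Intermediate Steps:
Function('G')(B) = Mul(Rational(1, 2), Pow(B, -1)) (Function('G')(B) = Pow(Mul(2, B), -1) = Mul(Rational(1, 2), Pow(B, -1)))
Function('P')(Q) = Mul(Rational(1, 2), Pow(Q, -1)) (Function('P')(Q) = Add(0, Mul(Rational(1, 2), Pow(Q, -1))) = Mul(Rational(1, 2), Pow(Q, -1)))
R = 16 (R = Pow(Add(-1, 5), 2) = Pow(4, 2) = 16)
Mul(R, Function('P')(14)) = Mul(16, Mul(Rational(1, 2), Pow(14, -1))) = Mul(16, Mul(Rational(1, 2), Rational(1, 14))) = Mul(16, Rational(1, 28)) = Rational(4, 7)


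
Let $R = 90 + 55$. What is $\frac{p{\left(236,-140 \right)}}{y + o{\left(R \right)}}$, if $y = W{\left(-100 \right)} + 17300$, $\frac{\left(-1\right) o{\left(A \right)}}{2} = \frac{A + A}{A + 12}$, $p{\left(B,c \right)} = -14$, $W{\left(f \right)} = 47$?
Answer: $- \frac{2198}{2722899} \approx -0.00080723$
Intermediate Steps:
$R = 145$
$o{\left(A \right)} = - \frac{4 A}{12 + A}$ ($o{\left(A \right)} = - 2 \frac{A + A}{A + 12} = - 2 \frac{2 A}{12 + A} = - \frac{4 A}{12 + A}$)
$y = 17347$ ($y = 47 + 17300 = 17347$)
$\frac{p{\left(236,-140 \right)}}{y + o{\left(R \right)}} = - \frac{14}{17347 - \frac{580}{12 + 145}} = - \frac{14}{17347 - \frac{580}{157}} = - \frac{14}{\frac{2722899}{157}} = \left(-14\right) \frac{157}{2722899} = - \frac{2198}{2722899}$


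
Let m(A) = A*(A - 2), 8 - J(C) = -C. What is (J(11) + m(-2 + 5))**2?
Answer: 484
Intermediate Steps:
J(C) = 8 + C (J(C) = 8 - (-1)*C = 8 + C)
m(A) = A*(-2 + A)
(J(11) + m(-2 + 5))**2 = ((8 + 11) + (-2 + 5)*(-2 + (-2 + 5)))**2 = (19 + 3*(-2 + 3))**2 = (19 + 3*1)**2 = (19 + 3)**2 = 22**2 = 484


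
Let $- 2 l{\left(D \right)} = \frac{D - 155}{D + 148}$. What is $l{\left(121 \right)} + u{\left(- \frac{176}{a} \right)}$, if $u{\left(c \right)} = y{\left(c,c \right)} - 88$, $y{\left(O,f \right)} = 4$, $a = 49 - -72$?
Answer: $- \frac{22579}{269} \approx -83.937$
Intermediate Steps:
$l{\left(D \right)} = - \frac{-155 + D}{2 \left(148 + D\right)}$ ($l{\left(D \right)} = - \frac{\left(D - 155\right) \frac{1}{D + 148}}{2} = - \frac{\left(-155 + D\right) \frac{1}{148 + D}}{2} = - \frac{\frac{1}{148 + D} \left(-155 + D\right)}{2} = - \frac{-155 + D}{2 \left(148 + D\right)}$)
$a = 121$ ($a = 49 + 72 = 121$)
$u{\left(c \right)} = -84$ ($u{\left(c \right)} = 4 - 88 = -84$)
$l{\left(121 \right)} + u{\left(- \frac{176}{a} \right)} = \frac{155 - 121}{2 \left(148 + 121\right)} - 84 = \frac{155 - 121}{2 \cdot 269} - 84 = \frac{1}{2} \cdot \frac{1}{269} \cdot 34 - 84 = \frac{17}{269} - 84 = - \frac{22579}{269}$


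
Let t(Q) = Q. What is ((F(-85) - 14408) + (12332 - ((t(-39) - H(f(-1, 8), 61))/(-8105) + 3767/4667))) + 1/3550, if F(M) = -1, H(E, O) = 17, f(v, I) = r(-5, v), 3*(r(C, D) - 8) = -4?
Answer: -55802774418013/26856484850 ≈ -2077.8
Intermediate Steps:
r(C, D) = 20/3 (r(C, D) = 8 + (⅓)*(-4) = 8 - 4/3 = 20/3)
f(v, I) = 20/3
((F(-85) - 14408) + (12332 - ((t(-39) - H(f(-1, 8), 61))/(-8105) + 3767/4667))) + 1/3550 = ((-1 - 14408) + (12332 - ((-39 - 1*17)/(-8105) + 3767/4667))) + 1/3550 = (-14409 + (12332 - ((-39 - 17)*(-1/8105) + 3767*(1/4667)))) + 1/3550 = (-14409 + (12332 - (-56*(-1/8105) + 3767/4667))) + 1/3550 = (-14409 + (12332 - (56/8105 + 3767/4667))) + 1/3550 = (-14409 + (12332 - 1*30792887/37826035)) + 1/3550 = (-14409 + (12332 - 30792887/37826035)) + 1/3550 = (-14409 + 466439870733/37826035) + 1/3550 = -78595467582/37826035 + 1/3550 = -55802774418013/26856484850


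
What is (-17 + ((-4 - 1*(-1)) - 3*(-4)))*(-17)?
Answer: 136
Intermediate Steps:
(-17 + ((-4 - 1*(-1)) - 3*(-4)))*(-17) = (-17 + ((-4 + 1) + 12))*(-17) = (-17 + (-3 + 12))*(-17) = (-17 + 9)*(-17) = -8*(-17) = 136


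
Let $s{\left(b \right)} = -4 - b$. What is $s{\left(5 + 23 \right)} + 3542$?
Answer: $3510$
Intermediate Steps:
$s{\left(5 + 23 \right)} + 3542 = \left(-4 - \left(5 + 23\right)\right) + 3542 = \left(-4 - 28\right) + 3542 = -32 + 3542 = 3510$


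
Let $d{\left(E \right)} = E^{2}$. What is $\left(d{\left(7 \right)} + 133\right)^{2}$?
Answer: $33124$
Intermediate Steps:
$\left(d{\left(7 \right)} + 133\right)^{2} = \left(7^{2} + 133\right)^{2} = \left(49 + 133\right)^{2} = 182^{2} = 33124$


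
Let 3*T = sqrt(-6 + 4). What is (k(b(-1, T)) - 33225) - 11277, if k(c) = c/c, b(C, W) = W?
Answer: -44501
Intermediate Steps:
T = I*sqrt(2)/3 (T = sqrt(-6 + 4)/3 = sqrt(-2)/3 = (I*sqrt(2))/3 = I*sqrt(2)/3 ≈ 0.4714*I)
k(c) = 1
(k(b(-1, T)) - 33225) - 11277 = (1 - 33225) - 11277 = -33224 - 11277 = -44501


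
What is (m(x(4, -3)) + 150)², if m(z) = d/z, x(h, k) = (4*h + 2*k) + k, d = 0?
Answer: 22500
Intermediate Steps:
x(h, k) = 3*k + 4*h (x(h, k) = (2*k + 4*h) + k = 3*k + 4*h)
m(z) = 0 (m(z) = 0/z = 0)
(m(x(4, -3)) + 150)² = (0 + 150)² = 150² = 22500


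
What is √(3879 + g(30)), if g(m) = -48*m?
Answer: 3*√271 ≈ 49.386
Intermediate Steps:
√(3879 + g(30)) = √(3879 - 48*30) = √(3879 - 1440) = √2439 = 3*√271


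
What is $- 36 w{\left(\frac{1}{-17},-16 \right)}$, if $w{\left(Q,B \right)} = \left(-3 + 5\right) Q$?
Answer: $\frac{72}{17} \approx 4.2353$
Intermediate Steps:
$w{\left(Q,B \right)} = 2 Q$
$- 36 w{\left(\frac{1}{-17},-16 \right)} = - 36 \frac{2}{-17} = - 36 \cdot 2 \left(- \frac{1}{17}\right) = \left(-36\right) \left(- \frac{2}{17}\right) = \frac{72}{17}$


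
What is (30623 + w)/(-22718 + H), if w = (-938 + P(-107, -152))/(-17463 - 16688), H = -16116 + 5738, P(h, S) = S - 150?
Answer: -1045807313/1130261496 ≈ -0.92528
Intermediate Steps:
P(h, S) = -150 + S
H = -10378
w = 1240/34151 (w = (-938 + (-150 - 152))/(-17463 - 16688) = (-938 - 302)/(-34151) = -1240*(-1/34151) = 1240/34151 ≈ 0.036309)
(30623 + w)/(-22718 + H) = (30623 + 1240/34151)/(-22718 - 10378) = (1045807313/34151)/(-33096) = (1045807313/34151)*(-1/33096) = -1045807313/1130261496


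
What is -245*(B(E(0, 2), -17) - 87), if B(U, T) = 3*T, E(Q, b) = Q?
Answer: 33810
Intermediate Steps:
-245*(B(E(0, 2), -17) - 87) = -245*(3*(-17) - 87) = -245*(-51 - 87) = -245*(-138) = 33810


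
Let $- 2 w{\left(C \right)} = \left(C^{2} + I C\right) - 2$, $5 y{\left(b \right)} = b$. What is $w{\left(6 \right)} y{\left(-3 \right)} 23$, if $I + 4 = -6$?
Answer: $- \frac{897}{5} \approx -179.4$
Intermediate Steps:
$I = -10$ ($I = -4 - 6 = -10$)
$y{\left(b \right)} = \frac{b}{5}$
$w{\left(C \right)} = 1 + 5 C - \frac{C^{2}}{2}$ ($w{\left(C \right)} = - \frac{\left(C^{2} - 10 C\right) - 2}{2} = - \frac{-2 + C^{2} - 10 C}{2} = 1 + 5 C - \frac{C^{2}}{2}$)
$w{\left(6 \right)} y{\left(-3 \right)} 23 = \left(1 + 5 \cdot 6 - \frac{6^{2}}{2}\right) \frac{1}{5} \left(-3\right) 23 = \left(1 + 30 - 18\right) \left(- \frac{3}{5}\right) 23 = 13 \left(- \frac{3}{5}\right) 23 = \left(- \frac{39}{5}\right) 23 = - \frac{897}{5}$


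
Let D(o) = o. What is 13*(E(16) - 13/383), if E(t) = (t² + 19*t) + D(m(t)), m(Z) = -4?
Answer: 2768155/383 ≈ 7227.6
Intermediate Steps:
E(t) = -4 + t² + 19*t (E(t) = (t² + 19*t) - 4 = -4 + t² + 19*t)
13*(E(16) - 13/383) = 13*((-4 + 16² + 19*16) - 13/383) = 13*((-4 + 256 + 304) - 13*1/383) = 13*(556 - 13/383) = 13*(212935/383) = 2768155/383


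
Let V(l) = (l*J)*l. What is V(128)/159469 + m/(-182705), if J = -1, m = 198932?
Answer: -34716925828/29135783645 ≈ -1.1916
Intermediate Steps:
V(l) = -l² (V(l) = (l*(-1))*l = (-l)*l = -l²)
V(128)/159469 + m/(-182705) = -1*128²/159469 + 198932/(-182705) = -1*16384*(1/159469) + 198932*(-1/182705) = -16384*1/159469 - 198932/182705 = -16384/159469 - 198932/182705 = -34716925828/29135783645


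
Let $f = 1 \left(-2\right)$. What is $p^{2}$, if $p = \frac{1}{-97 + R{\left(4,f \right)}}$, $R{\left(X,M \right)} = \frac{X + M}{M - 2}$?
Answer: $\frac{4}{38025} \approx 0.00010519$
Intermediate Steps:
$f = -2$
$R{\left(X,M \right)} = \frac{M + X}{-2 + M}$
$p = - \frac{2}{195}$ ($p = \frac{1}{-97 + \frac{-2 + 4}{-2 - 2}} = \frac{1}{-97 + \frac{1}{-4} \cdot 2} = \frac{1}{-97 - \frac{1}{2}} = \frac{1}{- \frac{195}{2}} = - \frac{2}{195} \approx -0.010256$)
$p^{2} = \left(- \frac{2}{195}\right)^{2} = \frac{4}{38025}$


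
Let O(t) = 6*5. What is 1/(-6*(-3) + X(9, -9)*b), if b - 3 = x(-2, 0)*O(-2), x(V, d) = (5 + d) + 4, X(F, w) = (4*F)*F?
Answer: 1/88470 ≈ 1.1303e-5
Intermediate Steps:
O(t) = 30
X(F, w) = 4*F²
x(V, d) = 9 + d
b = 273 (b = 3 + (9 + 0)*30 = 3 + 9*30 = 3 + 270 = 273)
1/(-6*(-3) + X(9, -9)*b) = 1/(-6*(-3) + (4*9²)*273) = 1/(18 + (4*81)*273) = 1/(18 + 324*273) = 1/(18 + 88452) = 1/88470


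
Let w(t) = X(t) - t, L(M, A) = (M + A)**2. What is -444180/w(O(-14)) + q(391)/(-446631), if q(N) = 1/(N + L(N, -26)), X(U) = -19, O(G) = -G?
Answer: 803253061988159/59677047696 ≈ 13460.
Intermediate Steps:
L(M, A) = (A + M)**2
q(N) = 1/(N + (-26 + N)**2)
w(t) = -19 - t
-444180/w(O(-14)) + q(391)/(-446631) = -444180/(-19 - (-1)*(-14)) + 1/((391 + (-26 + 391)**2)*(-446631)) = -444180/(-19 - 1*14) - 1/446631/(391 + 365**2) = -444180/(-19 - 14) - 1/446631/(391 + 133225) = -444180/(-33) - 1/446631/133616 = -444180*(-1/33) + (1/133616)*(-1/446631) = 13460 - 1/59677047696 = 803253061988159/59677047696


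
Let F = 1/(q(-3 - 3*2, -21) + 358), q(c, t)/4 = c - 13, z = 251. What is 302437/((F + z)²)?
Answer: 22047657300/4592908441 ≈ 4.8004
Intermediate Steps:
q(c, t) = -52 + 4*c (q(c, t) = 4*(c - 13) = 4*(-13 + c) = -52 + 4*c)
F = 1/270 (F = 1/((-52 + 4*(-3 - 3*2)) + 358) = 1/((-52 + 4*(-3 - 6)) + 358) = 1/((-52 + 4*(-9)) + 358) = 1/((-52 - 36) + 358) = 1/(-88 + 358) = 1/270 ≈ 0.0037037)
302437/((F + z)²) = 302437/((1/270 + 251)²) = 302437/((67771/270)²) = 302437/(4592908441/72900) = 302437*(72900/4592908441) = 22047657300/4592908441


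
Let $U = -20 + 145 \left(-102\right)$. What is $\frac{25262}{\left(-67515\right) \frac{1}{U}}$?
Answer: $\frac{74826044}{13503} \approx 5541.4$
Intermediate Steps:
$U = -14810$ ($U = -20 - 14790 = -14810$)
$\frac{25262}{\left(-67515\right) \frac{1}{U}} = \frac{25262}{\left(-67515\right) \frac{1}{-14810}} = \frac{25262}{\left(-67515\right) \left(- \frac{1}{14810}\right)} = \frac{25262}{\frac{13503}{2962}} = 25262 \cdot \frac{2962}{13503} = \frac{74826044}{13503}$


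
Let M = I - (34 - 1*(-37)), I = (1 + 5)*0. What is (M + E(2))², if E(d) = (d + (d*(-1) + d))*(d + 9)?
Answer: 2401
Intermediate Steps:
I = 0 (I = 6*0 = 0)
E(d) = d*(9 + d) (E(d) = (d + (-d + d))*(9 + d) = (d + 0)*(9 + d) = d*(9 + d))
M = -71 (M = 0 - (34 - 1*(-37)) = 0 - (34 + 37) = 0 - 1*71 = 0 - 71 = -71)
(M + E(2))² = (-71 + 2*(9 + 2))² = (-71 + 2*11)² = (-71 + 22)² = (-49)² = 2401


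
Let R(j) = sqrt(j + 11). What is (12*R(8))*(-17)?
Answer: -204*sqrt(19) ≈ -889.22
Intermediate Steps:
R(j) = sqrt(11 + j)
(12*R(8))*(-17) = (12*sqrt(11 + 8))*(-17) = (12*sqrt(19))*(-17) = -204*sqrt(19)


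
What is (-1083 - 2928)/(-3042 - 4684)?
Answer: 4011/7726 ≈ 0.51916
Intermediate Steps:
(-1083 - 2928)/(-3042 - 4684) = -4011/(-7726) = -4011*(-1/7726) = 4011/7726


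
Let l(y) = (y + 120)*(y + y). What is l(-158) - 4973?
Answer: 7035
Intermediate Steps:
l(y) = 2*y*(120 + y) (l(y) = (120 + y)*(2*y) = 2*y*(120 + y))
l(-158) - 4973 = 2*(-158)*(120 - 158) - 4973 = 2*(-158)*(-38) - 4973 = 12008 - 4973 = 7035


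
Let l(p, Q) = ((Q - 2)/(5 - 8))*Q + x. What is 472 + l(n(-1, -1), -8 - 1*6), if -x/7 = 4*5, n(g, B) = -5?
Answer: 772/3 ≈ 257.33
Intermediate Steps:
x = -140 (x = -28*5 = -7*20 = -140)
l(p, Q) = -140 + Q*(⅔ - Q/3) (l(p, Q) = ((Q - 2)/(5 - 8))*Q - 140 = ((-2 + Q)/(-3))*Q - 140 = ((-2 + Q)*(-⅓))*Q - 140 = (⅔ - Q/3)*Q - 140 = Q*(⅔ - Q/3) - 140 = -140 + Q*(⅔ - Q/3))
472 + l(n(-1, -1), -8 - 1*6) = 472 + (-140 - (-8 - 1*6)²/3 + 2*(-8 - 1*6)/3) = 472 + (-140 - (-8 - 6)²/3 + 2*(-8 - 6)/3) = 472 + (-140 - ⅓*(-14)² + (⅔)*(-14)) = 472 + (-140 - ⅓*196 - 28/3) = 472 + (-140 - 196/3 - 28/3) = 472 - 644/3 = 772/3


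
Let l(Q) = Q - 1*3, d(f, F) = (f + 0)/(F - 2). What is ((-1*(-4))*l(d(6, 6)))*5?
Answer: -30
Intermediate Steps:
d(f, F) = f/(-2 + F)
l(Q) = -3 + Q (l(Q) = Q - 3 = -3 + Q)
((-1*(-4))*l(d(6, 6)))*5 = ((-1*(-4))*(-3 + 6/(-2 + 6)))*5 = (4*(-3 + 6/4))*5 = (4*(-3 + 6*(¼)))*5 = (4*(-3 + 3/2))*5 = (4*(-3/2))*5 = -6*5 = -30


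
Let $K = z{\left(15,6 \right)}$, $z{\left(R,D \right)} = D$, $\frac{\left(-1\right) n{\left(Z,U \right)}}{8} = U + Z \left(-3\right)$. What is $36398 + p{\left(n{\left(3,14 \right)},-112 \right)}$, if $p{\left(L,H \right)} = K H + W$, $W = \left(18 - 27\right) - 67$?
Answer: $35650$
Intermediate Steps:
$n{\left(Z,U \right)} = - 8 U + 24 Z$ ($n{\left(Z,U \right)} = - 8 \left(U + Z \left(-3\right)\right) = - 8 \left(U - 3 Z\right) = - 8 U + 24 Z$)
$K = 6$
$W = -76$ ($W = -9 - 67 = -76$)
$p{\left(L,H \right)} = -76 + 6 H$ ($p{\left(L,H \right)} = 6 H - 76 = -76 + 6 H$)
$36398 + p{\left(n{\left(3,14 \right)},-112 \right)} = 36398 + \left(-76 + 6 \left(-112\right)\right) = 36398 - 748 = 35650$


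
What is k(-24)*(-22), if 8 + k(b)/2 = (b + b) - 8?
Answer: 2816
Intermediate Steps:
k(b) = -32 + 4*b (k(b) = -16 + 2*((b + b) - 8) = -16 + 2*(2*b - 8) = -16 + 2*(-8 + 2*b) = -16 + (-16 + 4*b) = -32 + 4*b)
k(-24)*(-22) = (-32 + 4*(-24))*(-22) = (-32 - 96)*(-22) = -128*(-22) = 2816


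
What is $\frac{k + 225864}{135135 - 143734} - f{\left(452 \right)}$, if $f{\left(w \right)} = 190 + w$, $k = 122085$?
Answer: $- \frac{5868507}{8599} \approx -682.46$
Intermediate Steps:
$\frac{k + 225864}{135135 - 143734} - f{\left(452 \right)} = \frac{122085 + 225864}{135135 - 143734} - \left(190 + 452\right) = \frac{347949}{-8599} - 642 = 347949 \left(- \frac{1}{8599}\right) - 642 = - \frac{347949}{8599} - 642 = - \frac{5868507}{8599}$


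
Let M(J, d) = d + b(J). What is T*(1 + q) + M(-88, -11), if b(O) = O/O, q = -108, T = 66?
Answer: -7072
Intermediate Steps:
b(O) = 1
M(J, d) = 1 + d (M(J, d) = d + 1 = 1 + d)
T*(1 + q) + M(-88, -11) = 66*(1 - 108) + (1 - 11) = 66*(-107) - 10 = -7062 - 10 = -7072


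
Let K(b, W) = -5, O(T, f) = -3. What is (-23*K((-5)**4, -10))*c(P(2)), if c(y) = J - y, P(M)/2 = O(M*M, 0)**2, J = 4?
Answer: -1610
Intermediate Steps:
P(M) = 18 (P(M) = 2*(-3)**2 = 2*9 = 18)
c(y) = 4 - y
(-23*K((-5)**4, -10))*c(P(2)) = (-23*(-5))*(4 - 1*18) = 115*(4 - 18) = 115*(-14) = -1610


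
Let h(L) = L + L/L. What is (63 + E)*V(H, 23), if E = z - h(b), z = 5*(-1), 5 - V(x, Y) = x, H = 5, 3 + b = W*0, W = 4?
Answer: 0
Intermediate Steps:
b = -3 (b = -3 + 4*0 = -3 + 0 = -3)
V(x, Y) = 5 - x
h(L) = 1 + L (h(L) = L + 1 = 1 + L)
z = -5
E = -3 (E = -5 - (1 - 3) = -5 - 1*(-2) = -5 + 2 = -3)
(63 + E)*V(H, 23) = (63 - 3)*(5 - 1*5) = 60*(5 - 5) = 60*0 = 0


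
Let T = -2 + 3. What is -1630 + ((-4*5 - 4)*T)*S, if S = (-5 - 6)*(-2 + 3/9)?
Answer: -2070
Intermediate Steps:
S = 55/3 (S = -11*(-2 + 3*(1/9)) = -11*(-2 + 1/3) = -11*(-5/3) = 55/3 ≈ 18.333)
T = 1
-1630 + ((-4*5 - 4)*T)*S = -1630 + ((-4*5 - 4)*1)*(55/3) = -1630 + ((-20 - 4)*1)*(55/3) = -1630 - 24*1*(55/3) = -1630 - 24*55/3 = -1630 - 440 = -2070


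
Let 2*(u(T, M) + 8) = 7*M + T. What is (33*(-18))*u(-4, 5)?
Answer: -4455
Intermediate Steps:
u(T, M) = -8 + T/2 + 7*M/2 (u(T, M) = -8 + (7*M + T)/2 = -8 + (T + 7*M)/2 = -8 + (T/2 + 7*M/2) = -8 + T/2 + 7*M/2)
(33*(-18))*u(-4, 5) = (33*(-18))*(-8 + (½)*(-4) + (7/2)*5) = -594*(-8 - 2 + 35/2) = -594*15/2 = -4455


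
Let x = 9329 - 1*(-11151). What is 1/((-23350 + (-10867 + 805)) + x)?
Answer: -1/12932 ≈ -7.7328e-5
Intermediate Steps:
x = 20480 (x = 9329 + 11151 = 20480)
1/((-23350 + (-10867 + 805)) + x) = 1/((-23350 + (-10867 + 805)) + 20480) = 1/((-23350 - 10062) + 20480) = 1/(-33412 + 20480) = 1/(-12932) = -1/12932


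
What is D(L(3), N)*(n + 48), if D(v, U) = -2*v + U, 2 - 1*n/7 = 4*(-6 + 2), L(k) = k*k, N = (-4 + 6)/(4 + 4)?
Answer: -6177/2 ≈ -3088.5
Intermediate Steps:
N = 1/4 (N = 2/8 = 2*(1/8) = 1/4 ≈ 0.25000)
L(k) = k**2
n = 126 (n = 14 - 28*(-6 + 2) = 14 - 28*(-4) = 14 - 7*(-16) = 14 + 112 = 126)
D(v, U) = U - 2*v
D(L(3), N)*(n + 48) = (1/4 - 2*3**2)*(126 + 48) = (1/4 - 2*9)*174 = (1/4 - 18)*174 = -71/4*174 = -6177/2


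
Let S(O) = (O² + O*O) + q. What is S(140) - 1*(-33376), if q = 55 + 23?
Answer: 72654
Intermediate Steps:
q = 78
S(O) = 78 + 2*O² (S(O) = (O² + O*O) + 78 = (O² + O²) + 78 = 2*O² + 78 = 78 + 2*O²)
S(140) - 1*(-33376) = (78 + 2*140²) - 1*(-33376) = (78 + 2*19600) + 33376 = (78 + 39200) + 33376 = 39278 + 33376 = 72654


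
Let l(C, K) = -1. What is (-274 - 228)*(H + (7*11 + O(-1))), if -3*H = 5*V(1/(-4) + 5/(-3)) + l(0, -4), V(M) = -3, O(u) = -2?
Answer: -120982/3 ≈ -40327.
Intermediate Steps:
H = 16/3 (H = -(5*(-3) - 1)/3 = -(-15 - 1)/3 = -⅓*(-16) = 16/3 ≈ 5.3333)
(-274 - 228)*(H + (7*11 + O(-1))) = (-274 - 228)*(16/3 + (7*11 - 2)) = -502*(16/3 + (77 - 2)) = -502*(16/3 + 75) = -502*241/3 = -120982/3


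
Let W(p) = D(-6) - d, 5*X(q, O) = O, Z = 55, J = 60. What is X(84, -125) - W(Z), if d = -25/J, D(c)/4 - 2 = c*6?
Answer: 1327/12 ≈ 110.58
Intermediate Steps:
D(c) = 8 + 24*c (D(c) = 8 + 4*(c*6) = 8 + 4*(6*c) = 8 + 24*c)
X(q, O) = O/5
d = -5/12 (d = -25/60 = -25*1/60 = -5/12 ≈ -0.41667)
W(p) = -1627/12 (W(p) = (8 + 24*(-6)) - 1*(-5/12) = (8 - 144) + 5/12 = -136 + 5/12 = -1627/12)
X(84, -125) - W(Z) = (1/5)*(-125) - 1*(-1627/12) = -25 + 1627/12 = 1327/12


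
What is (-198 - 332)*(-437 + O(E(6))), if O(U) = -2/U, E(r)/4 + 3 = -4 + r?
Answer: 231345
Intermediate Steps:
E(r) = -28 + 4*r (E(r) = -12 + 4*(-4 + r) = -12 + (-16 + 4*r) = -28 + 4*r)
(-198 - 332)*(-437 + O(E(6))) = (-198 - 332)*(-437 - 2/(-28 + 4*6)) = -530*(-437 - 2/(-28 + 24)) = -530*(-437 - 2/(-4)) = -530*(-437 - 2*(-¼)) = -530*(-437 + ½) = -530*(-873/2) = 231345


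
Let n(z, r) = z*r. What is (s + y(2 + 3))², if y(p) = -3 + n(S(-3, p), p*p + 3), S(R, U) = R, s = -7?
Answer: 8836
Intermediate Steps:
n(z, r) = r*z
y(p) = -12 - 3*p² (y(p) = -3 + (p*p + 3)*(-3) = -3 + (p² + 3)*(-3) = -3 + (3 + p²)*(-3) = -3 + (-9 - 3*p²) = -12 - 3*p²)
(s + y(2 + 3))² = (-7 + (-12 - 3*(2 + 3)²))² = (-7 + (-12 - 3*5²))² = (-7 + (-12 - 3*25))² = (-7 + (-12 - 75))² = (-7 - 87)² = (-94)² = 8836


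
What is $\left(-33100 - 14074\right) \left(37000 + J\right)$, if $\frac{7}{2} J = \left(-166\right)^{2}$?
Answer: $- \frac{14817919488}{7} \approx -2.1168 \cdot 10^{9}$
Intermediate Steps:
$J = \frac{55112}{7}$ ($J = \frac{2 \left(-166\right)^{2}}{7} = \frac{2}{7} \cdot 27556 = \frac{55112}{7} \approx 7873.1$)
$\left(-33100 - 14074\right) \left(37000 + J\right) = \left(-33100 - 14074\right) \left(37000 + \frac{55112}{7}\right) = \left(-47174\right) \frac{314112}{7} = - \frac{14817919488}{7}$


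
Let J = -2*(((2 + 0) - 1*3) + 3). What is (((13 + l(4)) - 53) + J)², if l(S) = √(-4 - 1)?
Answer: (44 - I*√5)² ≈ 1931.0 - 196.77*I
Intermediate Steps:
l(S) = I*√5 (l(S) = √(-5) = I*√5)
J = -4 (J = -2*((2 - 3) + 3) = -2*(-1 + 3) = -2*2 = -4)
(((13 + l(4)) - 53) + J)² = (((13 + I*√5) - 53) - 4)² = ((-40 + I*√5) - 4)² = (-44 + I*√5)²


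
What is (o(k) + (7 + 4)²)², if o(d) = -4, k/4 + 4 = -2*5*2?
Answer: 13689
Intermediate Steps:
k = -96 (k = -16 + 4*(-2*5*2) = -16 + 4*(-10*2) = -16 + 4*(-20) = -16 - 80 = -96)
(o(k) + (7 + 4)²)² = (-4 + (7 + 4)²)² = (-4 + 11²)² = (-4 + 121)² = 117² = 13689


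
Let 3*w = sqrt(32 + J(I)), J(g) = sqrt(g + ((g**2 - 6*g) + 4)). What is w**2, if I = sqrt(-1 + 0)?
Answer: 32/9 + sqrt(3 - 5*I)/9 ≈ 3.789 - 0.13219*I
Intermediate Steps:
I
J(g) = sqrt(4 + g**2 - 5*g) (J(g) = sqrt(g + (4 + g**2 - 6*g)) = sqrt(4 + g**2 - 5*g))
w = sqrt(32 + sqrt(3 - 5*I))/3 (w = sqrt(32 + sqrt(4 + I**2 - 5*I))/3 = sqrt(32 + sqrt(4 - 1 - 5*I))/3 = sqrt(32 + sqrt(3 - 5*I))/3 ≈ 1.9468 - 0.033951*I)
w**2 = (sqrt(32 + sqrt(3 - 5*I))/3)**2 = 32/9 + sqrt(3 - 5*I)/9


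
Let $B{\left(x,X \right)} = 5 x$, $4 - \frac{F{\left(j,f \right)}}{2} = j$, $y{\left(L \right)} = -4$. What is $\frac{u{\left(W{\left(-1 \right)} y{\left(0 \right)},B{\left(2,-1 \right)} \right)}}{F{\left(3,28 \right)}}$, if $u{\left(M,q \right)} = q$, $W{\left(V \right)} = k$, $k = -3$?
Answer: $5$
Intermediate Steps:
$F{\left(j,f \right)} = 8 - 2 j$
$W{\left(V \right)} = -3$
$\frac{u{\left(W{\left(-1 \right)} y{\left(0 \right)},B{\left(2,-1 \right)} \right)}}{F{\left(3,28 \right)}} = \frac{5 \cdot 2}{8 - 6} = \frac{10}{8 - 6} = \frac{10}{2} = 10 \cdot \frac{1}{2} = 5$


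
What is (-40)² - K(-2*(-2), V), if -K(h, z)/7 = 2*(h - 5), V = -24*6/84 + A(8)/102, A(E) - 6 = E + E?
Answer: 1586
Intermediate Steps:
A(E) = 6 + 2*E (A(E) = 6 + (E + E) = 6 + 2*E)
V = -535/357 (V = -24*6/84 + (6 + 2*8)/102 = -144*1/84 + (6 + 16)*(1/102) = -12/7 + 22*(1/102) = -12/7 + 11/51 = -535/357 ≈ -1.4986)
K(h, z) = 70 - 14*h (K(h, z) = -14*(h - 5) = -14*(-5 + h) = -7*(-10 + 2*h) = 70 - 14*h)
(-40)² - K(-2*(-2), V) = (-40)² - (70 - (-28)*(-2)) = 1600 - (70 - 14*4) = 1600 - (70 - 56) = 1600 - 1*14 = 1600 - 14 = 1586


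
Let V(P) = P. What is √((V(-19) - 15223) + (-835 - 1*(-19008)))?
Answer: √2931 ≈ 54.139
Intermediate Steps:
√((V(-19) - 15223) + (-835 - 1*(-19008))) = √((-19 - 15223) + (-835 - 1*(-19008))) = √(-15242 + (-835 + 19008)) = √(-15242 + 18173) = √2931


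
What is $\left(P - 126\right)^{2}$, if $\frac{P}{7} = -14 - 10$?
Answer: $86436$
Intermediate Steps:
$P = -168$ ($P = 7 \left(-14 - 10\right) = 7 \left(-24\right) = -168$)
$\left(P - 126\right)^{2} = \left(-168 - 126\right)^{2} = \left(-294\right)^{2} = 86436$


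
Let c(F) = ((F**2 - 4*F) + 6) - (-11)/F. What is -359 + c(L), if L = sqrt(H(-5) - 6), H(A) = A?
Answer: -364 - 5*I*sqrt(11) ≈ -364.0 - 16.583*I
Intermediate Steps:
L = I*sqrt(11) (L = sqrt(-5 - 6) = sqrt(-11) = I*sqrt(11) ≈ 3.3166*I)
c(F) = 6 + F**2 - 4*F + 11/F (c(F) = (6 + F**2 - 4*F) + 11/F = 6 + F**2 - 4*F + 11/F)
-359 + c(L) = -359 + (6 + (I*sqrt(11))**2 - 4*I*sqrt(11) + 11/((I*sqrt(11)))) = -359 + (6 - 11 - 4*I*sqrt(11) + 11*(-I*sqrt(11)/11)) = -359 + (6 - 11 - 4*I*sqrt(11) - I*sqrt(11)) = -359 + (-5 - 5*I*sqrt(11)) = -364 - 5*I*sqrt(11)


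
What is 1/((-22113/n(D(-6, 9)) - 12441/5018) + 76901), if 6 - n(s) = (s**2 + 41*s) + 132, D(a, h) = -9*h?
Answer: 36091/2775581612 ≈ 1.3003e-5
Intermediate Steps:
n(s) = -126 - s**2 - 41*s (n(s) = 6 - ((s**2 + 41*s) + 132) = 6 - (132 + s**2 + 41*s) = 6 + (-132 - s**2 - 41*s) = -126 - s**2 - 41*s)
1/((-22113/n(D(-6, 9)) - 12441/5018) + 76901) = 1/((-22113/(-126 - (-9*9)**2 - (-369)*9) - 12441/5018) + 76901) = 1/((-22113/(-126 - 1*(-81)**2 - 41*(-81)) - 12441*1/5018) + 76901) = 1/((-22113/(-126 - 1*6561 + 3321) - 957/386) + 76901) = 1/((-22113/(-126 - 6561 + 3321) - 957/386) + 76901) = 1/((-22113/(-3366) - 957/386) + 76901) = 1/((-22113*(-1/3366) - 957/386) + 76901) = 1/((2457/374 - 957/386) + 76901) = 1/(147621/36091 + 76901) = 1/(2775581612/36091) = 36091/2775581612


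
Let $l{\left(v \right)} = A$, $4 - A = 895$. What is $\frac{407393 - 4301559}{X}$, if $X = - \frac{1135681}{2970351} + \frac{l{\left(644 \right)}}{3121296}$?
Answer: $\frac{12034718428381458912}{1182481048439} \approx 1.0178 \cdot 10^{7}$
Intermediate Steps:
$A = -891$ ($A = 4 - 895 = -891$)
$l{\left(v \right)} = -891$
$X = - \frac{1182481048439}{3090448231632}$ ($X = - \frac{1135681}{2970351} - \frac{891}{3121296} = \left(-1135681\right) \frac{1}{2970351} - \frac{297}{1040432} = - \frac{1135681}{2970351} - \frac{297}{1040432} = - \frac{1182481048439}{3090448231632} \approx -0.38262$)
$\frac{407393 - 4301559}{X} = \frac{407393 - 4301559}{- \frac{1182481048439}{3090448231632}} = \left(407393 - 4301559\right) \left(- \frac{3090448231632}{1182481048439}\right) = \left(-3894166\right) \left(- \frac{3090448231632}{1182481048439}\right) = \frac{12034718428381458912}{1182481048439}$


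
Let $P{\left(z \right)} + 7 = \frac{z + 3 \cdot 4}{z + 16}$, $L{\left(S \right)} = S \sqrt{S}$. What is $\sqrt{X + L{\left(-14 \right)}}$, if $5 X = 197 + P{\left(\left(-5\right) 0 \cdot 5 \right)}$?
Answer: $\frac{\sqrt{3815 - 1400 i \sqrt{14}}}{10} \approx 7.1747 - 3.6505 i$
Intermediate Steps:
$L{\left(S \right)} = S^{\frac{3}{2}}$
$P{\left(z \right)} = -7 + \frac{12 + z}{16 + z}$ ($P{\left(z \right)} = -7 + \frac{z + 3 \cdot 4}{z + 16} = -7 + \frac{z + 12}{16 + z} = -7 + \frac{12 + z}{16 + z}$)
$X = \frac{763}{20}$ ($X = \frac{197 + \frac{2 \left(-50 - 3 \left(-5\right) 0 \cdot 5\right)}{16 + \left(-5\right) 0 \cdot 5}}{5} = \frac{197 + \frac{2 \left(-50 - 3 \cdot 0 \cdot 5\right)}{16 + 0 \cdot 5}}{5} = \frac{197 + \frac{2 \left(-50 - 0\right)}{16 + 0}}{5} = \frac{197 + \frac{2 \left(-50 + 0\right)}{16}}{5} = \frac{197 + 2 \cdot \frac{1}{16} \left(-50\right)}{5} = \frac{197 - \frac{25}{4}}{5} = \frac{1}{5} \cdot \frac{763}{4} = \frac{763}{20} \approx 38.15$)
$\sqrt{X + L{\left(-14 \right)}} = \sqrt{\frac{763}{20} + \left(-14\right)^{\frac{3}{2}}} = \sqrt{\frac{763}{20} - 14 i \sqrt{14}}$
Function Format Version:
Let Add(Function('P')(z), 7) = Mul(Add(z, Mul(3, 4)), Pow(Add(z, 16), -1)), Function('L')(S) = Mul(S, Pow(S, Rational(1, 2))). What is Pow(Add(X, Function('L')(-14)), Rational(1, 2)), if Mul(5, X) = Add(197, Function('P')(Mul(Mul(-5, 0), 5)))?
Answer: Mul(Rational(1, 10), Pow(Add(3815, Mul(-1400, I, Pow(14, Rational(1, 2)))), Rational(1, 2))) ≈ Add(7.1747, Mul(-3.6505, I))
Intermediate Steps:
Function('L')(S) = Pow(S, Rational(3, 2))
Function('P')(z) = Add(-7, Mul(Pow(Add(16, z), -1), Add(12, z))) (Function('P')(z) = Add(-7, Mul(Add(z, Mul(3, 4)), Pow(Add(z, 16), -1))) = Add(-7, Mul(Add(z, 12), Pow(Add(16, z), -1))) = Add(-7, Mul(Add(12, z), Pow(Add(16, z), -1))) = Add(-7, Mul(Pow(Add(16, z), -1), Add(12, z))))
X = Rational(763, 20) (X = Mul(Rational(1, 5), Add(197, Mul(2, Pow(Add(16, Mul(Mul(-5, 0), 5)), -1), Add(-50, Mul(-3, Mul(Mul(-5, 0), 5)))))) = Mul(Rational(1, 5), Add(197, Mul(2, Pow(Add(16, Mul(0, 5)), -1), Add(-50, Mul(-3, Mul(0, 5)))))) = Mul(Rational(1, 5), Add(197, Mul(2, Pow(Add(16, 0), -1), Add(-50, Mul(-3, 0))))) = Mul(Rational(1, 5), Add(197, Mul(2, Pow(16, -1), Add(-50, 0)))) = Mul(Rational(1, 5), Add(197, Mul(2, Rational(1, 16), -50))) = Mul(Rational(1, 5), Add(197, Rational(-25, 4))) = Mul(Rational(1, 5), Rational(763, 4)) = Rational(763, 20) ≈ 38.150)
Pow(Add(X, Function('L')(-14)), Rational(1, 2)) = Pow(Add(Rational(763, 20), Pow(-14, Rational(3, 2))), Rational(1, 2)) = Pow(Add(Rational(763, 20), Mul(-14, I, Pow(14, Rational(1, 2)))), Rational(1, 2))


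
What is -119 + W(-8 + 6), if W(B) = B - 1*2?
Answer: -123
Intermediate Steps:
W(B) = -2 + B (W(B) = B - 2 = -2 + B)
-119 + W(-8 + 6) = -119 + (-2 + (-8 + 6)) = -119 + (-2 - 2) = -119 - 4 = -123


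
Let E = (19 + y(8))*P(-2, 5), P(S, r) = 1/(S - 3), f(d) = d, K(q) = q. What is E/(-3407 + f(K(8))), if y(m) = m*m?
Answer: 83/16995 ≈ 0.0048838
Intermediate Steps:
P(S, r) = 1/(-3 + S)
y(m) = m²
E = -83/5 (E = (19 + 8²)/(-3 - 2) = (19 + 64)/(-5) = 83*(-⅕) = -83/5 ≈ -16.600)
E/(-3407 + f(K(8))) = -83/(5*(-3407 + 8)) = -83/5/(-3399) = -83/5*(-1/3399) = 83/16995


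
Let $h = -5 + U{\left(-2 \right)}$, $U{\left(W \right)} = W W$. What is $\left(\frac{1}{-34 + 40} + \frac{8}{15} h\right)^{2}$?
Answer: $\frac{121}{900} \approx 0.13444$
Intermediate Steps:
$U{\left(W \right)} = W^{2}$
$h = -1$ ($h = -5 + \left(-2\right)^{2} = -5 + 4 = -1$)
$\left(\frac{1}{-34 + 40} + \frac{8}{15} h\right)^{2} = \left(\frac{1}{-34 + 40} + \frac{8}{15} \left(-1\right)\right)^{2} = \left(\frac{1}{6} + 8 \cdot \frac{1}{15} \left(-1\right)\right)^{2} = \left(\frac{1}{6} + \frac{8}{15} \left(-1\right)\right)^{2} = \left(\frac{1}{6} - \frac{8}{15}\right)^{2} = \left(- \frac{11}{30}\right)^{2} = \frac{121}{900}$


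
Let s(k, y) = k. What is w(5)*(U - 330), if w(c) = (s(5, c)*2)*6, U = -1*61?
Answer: -23460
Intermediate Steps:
U = -61
w(c) = 60 (w(c) = (5*2)*6 = 10*6 = 60)
w(5)*(U - 330) = 60*(-61 - 330) = 60*(-391) = -23460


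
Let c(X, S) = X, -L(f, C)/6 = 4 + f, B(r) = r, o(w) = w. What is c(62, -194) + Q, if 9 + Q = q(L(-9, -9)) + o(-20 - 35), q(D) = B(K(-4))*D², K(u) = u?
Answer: -3602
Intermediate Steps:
L(f, C) = -24 - 6*f (L(f, C) = -6*(4 + f) = -24 - 6*f)
q(D) = -4*D²
Q = -3664 (Q = -9 + (-4*(-24 - 6*(-9))² + (-20 - 35)) = -9 + (-4*(-24 + 54)² - 55) = -9 + (-4*30² - 55) = -9 + (-4*900 - 55) = -9 + (-3600 - 55) = -9 - 3655 = -3664)
c(62, -194) + Q = 62 - 3664 = -3602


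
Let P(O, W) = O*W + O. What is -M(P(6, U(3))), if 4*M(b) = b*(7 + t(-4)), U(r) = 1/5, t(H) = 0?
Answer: -63/5 ≈ -12.600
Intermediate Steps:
U(r) = ⅕ (U(r) = 1*(⅕) = ⅕)
P(O, W) = O + O*W
M(b) = 7*b/4 (M(b) = (b*(7 + 0))/4 = (b*7)/4 = (7*b)/4 = 7*b/4)
-M(P(6, U(3))) = -7*6*(1 + ⅕)/4 = -7*6*(6/5)/4 = -7*36/(4*5) = -1*63/5 = -63/5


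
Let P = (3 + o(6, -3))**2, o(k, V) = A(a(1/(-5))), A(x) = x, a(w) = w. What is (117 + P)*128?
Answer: 399488/25 ≈ 15980.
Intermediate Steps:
o(k, V) = -1/5 (o(k, V) = 1/(-5) = -1/5)
P = 196/25 (P = (3 - 1/5)**2 = (14/5)**2 = 196/25 ≈ 7.8400)
(117 + P)*128 = (117 + 196/25)*128 = (3121/25)*128 = 399488/25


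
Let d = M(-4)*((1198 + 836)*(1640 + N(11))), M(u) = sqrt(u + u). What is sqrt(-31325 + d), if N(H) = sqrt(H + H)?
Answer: sqrt(-31325 + 4068*I*sqrt(2)*(1640 + sqrt(22))) ≈ 2171.5 + 2178.7*I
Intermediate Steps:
N(H) = sqrt(2)*sqrt(H) (N(H) = sqrt(2*H) = sqrt(2)*sqrt(H))
M(u) = sqrt(2)*sqrt(u) (M(u) = sqrt(2*u) = sqrt(2)*sqrt(u))
d = 2*I*sqrt(2)*(3335760 + 2034*sqrt(22)) (d = (sqrt(2)*sqrt(-4))*((1198 + 836)*(1640 + sqrt(2)*sqrt(11))) = (sqrt(2)*(2*I))*(2034*(1640 + sqrt(22))) = (2*I*sqrt(2))*(3335760 + 2034*sqrt(22)) = 2*I*sqrt(2)*(3335760 + 2034*sqrt(22)) ≈ 9.4619e+6*I)
sqrt(-31325 + d) = sqrt(-31325 + 4068*I*sqrt(2)*(1640 + sqrt(22)))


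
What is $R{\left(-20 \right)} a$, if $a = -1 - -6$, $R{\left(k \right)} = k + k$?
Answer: $-200$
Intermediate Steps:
$R{\left(k \right)} = 2 k$
$a = 5$ ($a = -1 + 6 = 5$)
$R{\left(-20 \right)} a = 2 \left(-20\right) 5 = \left(-40\right) 5 = -200$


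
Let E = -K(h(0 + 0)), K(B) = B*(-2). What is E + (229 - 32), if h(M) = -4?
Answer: 189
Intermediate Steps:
K(B) = -2*B
E = -8 (E = -(-2)*(-4) = -1*8 = -8)
E + (229 - 32) = -8 + (229 - 32) = -8 + 197 = 189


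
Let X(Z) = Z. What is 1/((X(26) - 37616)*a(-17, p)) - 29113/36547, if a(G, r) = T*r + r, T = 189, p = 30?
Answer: -891119822221/1118667123000 ≈ -0.79659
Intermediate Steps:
a(G, r) = 190*r (a(G, r) = 189*r + r = 190*r)
1/((X(26) - 37616)*a(-17, p)) - 29113/36547 = 1/((26 - 37616)*((190*30))) - 29113/36547 = 1/(-37590*5700) - 29113*1/36547 = -1/37590*1/5700 - 4159/5221 = -1/214263000 - 4159/5221 = -891119822221/1118667123000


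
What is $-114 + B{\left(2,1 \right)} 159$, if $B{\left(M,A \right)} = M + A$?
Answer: $363$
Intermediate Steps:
$B{\left(M,A \right)} = A + M$
$-114 + B{\left(2,1 \right)} 159 = -114 + \left(1 + 2\right) 159 = -114 + 3 \cdot 159 = -114 + 477 = 363$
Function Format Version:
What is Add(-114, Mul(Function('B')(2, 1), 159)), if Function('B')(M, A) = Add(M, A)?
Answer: 363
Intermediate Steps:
Function('B')(M, A) = Add(A, M)
Add(-114, Mul(Function('B')(2, 1), 159)) = Add(-114, Mul(Add(1, 2), 159)) = Add(-114, Mul(3, 159)) = Add(-114, 477) = 363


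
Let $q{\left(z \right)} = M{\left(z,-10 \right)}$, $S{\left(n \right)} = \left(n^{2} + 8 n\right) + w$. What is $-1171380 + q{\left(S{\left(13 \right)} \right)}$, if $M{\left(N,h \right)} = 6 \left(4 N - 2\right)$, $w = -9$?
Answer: $-1165056$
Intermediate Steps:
$M{\left(N,h \right)} = -12 + 24 N$ ($M{\left(N,h \right)} = 6 \left(-2 + 4 N\right) = -12 + 24 N$)
$S{\left(n \right)} = -9 + n^{2} + 8 n$ ($S{\left(n \right)} = \left(n^{2} + 8 n\right) - 9 = -9 + n^{2} + 8 n$)
$q{\left(z \right)} = -12 + 24 z$
$-1171380 + q{\left(S{\left(13 \right)} \right)} = -1171380 - \left(12 - 24 \left(-9 + 13^{2} + 8 \cdot 13\right)\right) = -1171380 - \left(12 - 24 \left(-9 + 169 + 104\right)\right) = -1171380 + \left(-12 + 24 \cdot 264\right) = -1171380 + \left(-12 + 6336\right) = -1171380 + 6324 = -1165056$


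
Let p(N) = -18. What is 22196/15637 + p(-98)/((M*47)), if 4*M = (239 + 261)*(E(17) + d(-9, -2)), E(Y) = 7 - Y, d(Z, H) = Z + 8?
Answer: 1434697966/1010541125 ≈ 1.4197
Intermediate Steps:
d(Z, H) = 8 + Z
M = -1375 (M = ((239 + 261)*((7 - 1*17) + (8 - 9)))/4 = (500*((7 - 17) - 1))/4 = (500*(-10 - 1))/4 = (500*(-11))/4 = (¼)*(-5500) = -1375)
22196/15637 + p(-98)/((M*47)) = 22196/15637 - 18/((-1375*47)) = 22196*(1/15637) - 18/(-64625) = 22196/15637 - 18*(-1/64625) = 22196/15637 + 18/64625 = 1434697966/1010541125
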